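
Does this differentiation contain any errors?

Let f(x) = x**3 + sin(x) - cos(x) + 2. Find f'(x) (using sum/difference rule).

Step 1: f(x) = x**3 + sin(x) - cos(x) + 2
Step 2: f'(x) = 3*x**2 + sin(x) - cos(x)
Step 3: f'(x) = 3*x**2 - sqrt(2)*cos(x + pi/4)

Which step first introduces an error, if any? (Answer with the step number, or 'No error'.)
Step 2

Step 2 is incorrect due to a sign flip.
The step shows: 3*x**2 + sin(x) - cos(x)
The correct value should be: 3*x**2 + sin(x) + cos(x)

Explanation: The sign of one term was flipped: the term cos(x) was incorrectly written as -cos(x)
The later steps are derived from this incorrect expression, so the error originates in Step 2.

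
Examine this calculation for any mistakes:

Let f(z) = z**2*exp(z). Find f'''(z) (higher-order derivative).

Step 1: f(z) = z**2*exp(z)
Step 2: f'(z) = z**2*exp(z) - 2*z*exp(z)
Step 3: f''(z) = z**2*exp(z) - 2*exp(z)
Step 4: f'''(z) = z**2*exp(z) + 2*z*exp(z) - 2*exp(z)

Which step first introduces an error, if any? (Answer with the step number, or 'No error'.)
Step 2

Step 2 is incorrect due to a sign flip.
The step shows: z**2*exp(z) - 2*z*exp(z)
The correct value should be: z**2*exp(z) + 2*z*exp(z)

Explanation: The sign of one term was flipped: the term 2*z*exp(z) was incorrectly written as -2*z*exp(z)
The later steps are derived from this incorrect expression, so the error originates in Step 2.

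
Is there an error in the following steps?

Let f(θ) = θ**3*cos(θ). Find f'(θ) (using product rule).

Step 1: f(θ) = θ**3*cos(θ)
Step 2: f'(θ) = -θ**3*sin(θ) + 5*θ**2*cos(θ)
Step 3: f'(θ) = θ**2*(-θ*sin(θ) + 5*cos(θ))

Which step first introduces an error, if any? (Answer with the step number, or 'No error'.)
Step 2

Step 2 is incorrect due to a wrong coefficient.
The step shows: -θ**3*sin(θ) + 5*θ**2*cos(θ)
The correct value should be: -θ**3*sin(θ) + 3*θ**2*cos(θ)

Explanation: The coefficient 3 was incorrectly written as 5: the term 3*θ**2*cos(θ) was incorrectly written as 5*θ**2*cos(θ)
The later steps are derived from this incorrect expression, so the error originates in Step 2.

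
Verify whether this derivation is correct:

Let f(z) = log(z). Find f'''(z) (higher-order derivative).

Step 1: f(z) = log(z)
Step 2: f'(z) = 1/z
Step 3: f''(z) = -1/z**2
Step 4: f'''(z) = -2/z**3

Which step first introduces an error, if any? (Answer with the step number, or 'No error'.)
Step 4

Step 4 is incorrect due to a sign flip.
The step shows: -2/z**3
The correct value should be: 2/z**3

Explanation: The sign of the whole expression was flipped: the term 2/z**3 was incorrectly written as -2/z**3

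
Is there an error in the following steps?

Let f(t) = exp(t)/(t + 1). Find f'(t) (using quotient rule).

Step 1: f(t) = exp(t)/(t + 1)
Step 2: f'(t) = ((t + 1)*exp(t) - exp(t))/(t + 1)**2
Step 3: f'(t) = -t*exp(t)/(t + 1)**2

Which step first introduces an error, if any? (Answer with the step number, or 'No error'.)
Step 3

Step 3 is incorrect due to a sign flip.
The step shows: -t*exp(t)/(t + 1)**2
The correct value should be: t*exp(t)/(t + 1)**2

Explanation: The sign of the whole expression was flipped: the term t*exp(t)/(t + 1)**2 was incorrectly written as -t*exp(t)/(t + 1)**2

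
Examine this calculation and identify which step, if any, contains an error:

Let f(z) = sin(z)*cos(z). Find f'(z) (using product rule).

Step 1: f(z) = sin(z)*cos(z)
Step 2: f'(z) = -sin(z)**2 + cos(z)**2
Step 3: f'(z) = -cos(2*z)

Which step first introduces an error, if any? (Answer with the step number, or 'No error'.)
Step 3

Step 3 is incorrect due to a sign flip.
The step shows: -cos(2*z)
The correct value should be: cos(2*z)

Explanation: The sign of the whole expression was flipped: the term cos(2*z) was incorrectly written as -cos(2*z)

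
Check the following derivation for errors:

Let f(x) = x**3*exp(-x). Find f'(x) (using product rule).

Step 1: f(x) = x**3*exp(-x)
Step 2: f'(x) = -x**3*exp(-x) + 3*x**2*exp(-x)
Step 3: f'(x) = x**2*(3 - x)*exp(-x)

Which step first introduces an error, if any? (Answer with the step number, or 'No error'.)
No error

All steps in this derivation are correct.
The final answer f'(x) = x**2*(3 - x)*exp(-x) is valid.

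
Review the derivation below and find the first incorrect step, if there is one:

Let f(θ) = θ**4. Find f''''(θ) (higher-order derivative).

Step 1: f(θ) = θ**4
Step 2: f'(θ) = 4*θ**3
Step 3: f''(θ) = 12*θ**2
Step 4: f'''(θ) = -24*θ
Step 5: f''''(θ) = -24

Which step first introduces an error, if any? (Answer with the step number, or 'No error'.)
Step 4

Step 4 is incorrect due to a sign flip.
The step shows: -24*θ
The correct value should be: 24*θ

Explanation: The sign of the whole expression was flipped: the term 24*θ was incorrectly written as -24*θ
The later steps are derived from this incorrect expression, so the error originates in Step 4.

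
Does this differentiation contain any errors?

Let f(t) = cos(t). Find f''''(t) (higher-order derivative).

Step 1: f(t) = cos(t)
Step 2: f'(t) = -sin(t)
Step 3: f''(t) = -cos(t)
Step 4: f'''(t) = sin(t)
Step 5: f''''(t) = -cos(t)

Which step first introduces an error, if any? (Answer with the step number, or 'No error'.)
Step 5

Step 5 is incorrect due to a sign flip.
The step shows: -cos(t)
The correct value should be: cos(t)

Explanation: The sign of the whole expression was flipped: the term cos(t) was incorrectly written as -cos(t)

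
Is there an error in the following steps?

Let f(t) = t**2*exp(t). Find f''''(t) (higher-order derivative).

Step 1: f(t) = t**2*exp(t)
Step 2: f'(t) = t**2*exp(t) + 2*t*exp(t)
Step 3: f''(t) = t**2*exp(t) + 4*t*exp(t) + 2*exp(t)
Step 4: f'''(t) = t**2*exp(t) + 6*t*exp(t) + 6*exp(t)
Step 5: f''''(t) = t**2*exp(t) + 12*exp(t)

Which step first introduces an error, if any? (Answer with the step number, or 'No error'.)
Step 5

Step 5 is incorrect due to a dropped term.
The step shows: t**2*exp(t) + 12*exp(t)
The correct value should be: t**2*exp(t) + 8*t*exp(t) + 12*exp(t)

Explanation: A term was dropped: the term 8*t*exp(t) was incorrectly omitted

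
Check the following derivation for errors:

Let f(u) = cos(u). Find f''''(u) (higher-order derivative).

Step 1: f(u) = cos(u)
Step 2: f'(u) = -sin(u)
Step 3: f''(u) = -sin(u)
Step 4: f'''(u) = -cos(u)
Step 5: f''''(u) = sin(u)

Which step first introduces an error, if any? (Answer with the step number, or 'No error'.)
Step 3

Step 3 is incorrect due to a wrong trig function.
The step shows: -sin(u)
The correct value should be: -cos(u)

Explanation: cos(u) was incorrectly written as sin(u): the term -cos(u) was incorrectly written as -sin(u)
The later steps are derived from this incorrect expression, so the error originates in Step 3.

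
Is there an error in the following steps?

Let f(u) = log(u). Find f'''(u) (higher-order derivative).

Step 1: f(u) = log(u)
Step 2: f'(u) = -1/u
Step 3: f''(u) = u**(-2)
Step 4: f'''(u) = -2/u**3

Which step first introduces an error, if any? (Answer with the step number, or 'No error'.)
Step 2

Step 2 is incorrect due to a sign flip.
The step shows: -1/u
The correct value should be: 1/u

Explanation: The sign of the whole expression was flipped: the term 1/u was incorrectly written as -1/u
The later steps are derived from this incorrect expression, so the error originates in Step 2.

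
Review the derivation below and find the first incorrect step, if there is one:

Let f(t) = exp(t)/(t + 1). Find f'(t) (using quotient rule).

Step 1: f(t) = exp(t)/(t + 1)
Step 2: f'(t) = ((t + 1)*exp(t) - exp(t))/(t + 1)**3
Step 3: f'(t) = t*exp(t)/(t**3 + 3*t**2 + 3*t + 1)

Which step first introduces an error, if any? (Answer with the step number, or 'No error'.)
Step 2

Step 2 is incorrect due to a wrong exponent.
The step shows: ((t + 1)*exp(t) - exp(t))/(t + 1)**3
The correct value should be: ((t + 1)*exp(t) - exp(t))/(t + 1)**2

Explanation: The exponent -2 on t + 1 was incorrectly written as -3: the term ((t + 1)*exp(t) - exp(t))/(t + 1)**2 was incorrectly written as ((t + 1)*exp(t) - exp(t))/(t + 1)**3
The later steps are derived from this incorrect expression, so the error originates in Step 2.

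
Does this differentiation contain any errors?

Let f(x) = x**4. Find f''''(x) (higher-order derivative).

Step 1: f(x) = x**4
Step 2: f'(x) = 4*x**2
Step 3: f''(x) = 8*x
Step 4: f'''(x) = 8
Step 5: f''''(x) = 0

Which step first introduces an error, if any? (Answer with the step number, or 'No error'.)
Step 2

Step 2 is incorrect due to a wrong exponent.
The step shows: 4*x**2
The correct value should be: 4*x**3

Explanation: The exponent 3 on x was incorrectly written as 2: the term 4*x**3 was incorrectly written as 4*x**2
The later steps are derived from this incorrect expression, so the error originates in Step 2.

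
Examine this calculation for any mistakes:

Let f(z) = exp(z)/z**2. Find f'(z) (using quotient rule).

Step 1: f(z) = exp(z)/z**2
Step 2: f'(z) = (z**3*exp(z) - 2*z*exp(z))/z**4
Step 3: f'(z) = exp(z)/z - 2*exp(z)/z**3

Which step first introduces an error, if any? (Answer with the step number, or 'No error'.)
Step 2

Step 2 is incorrect due to a wrong exponent.
The step shows: (z**3*exp(z) - 2*z*exp(z))/z**4
The correct value should be: (z**2*exp(z) - 2*z*exp(z))/z**4

Explanation: The exponent 2 on z was incorrectly written as 3: the term (z**2*exp(z) - 2*z*exp(z))/z**4 was incorrectly written as (z**3*exp(z) - 2*z*exp(z))/z**4
The later steps are derived from this incorrect expression, so the error originates in Step 2.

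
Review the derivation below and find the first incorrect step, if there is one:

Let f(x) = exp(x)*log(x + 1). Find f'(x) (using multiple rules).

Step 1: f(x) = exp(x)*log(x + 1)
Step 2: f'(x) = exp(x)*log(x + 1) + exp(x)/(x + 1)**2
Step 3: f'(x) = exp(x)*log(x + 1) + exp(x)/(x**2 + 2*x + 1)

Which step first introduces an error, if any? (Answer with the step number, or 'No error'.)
Step 2

Step 2 is incorrect due to a wrong exponent.
The step shows: exp(x)*log(x + 1) + exp(x)/(x + 1)**2
The correct value should be: exp(x)*log(x + 1) + exp(x)/(x + 1)

Explanation: The exponent -1 on x + 1 was incorrectly written as -2: the term exp(x)/(x + 1) was incorrectly written as exp(x)/(x + 1)**2
The later steps are derived from this incorrect expression, so the error originates in Step 2.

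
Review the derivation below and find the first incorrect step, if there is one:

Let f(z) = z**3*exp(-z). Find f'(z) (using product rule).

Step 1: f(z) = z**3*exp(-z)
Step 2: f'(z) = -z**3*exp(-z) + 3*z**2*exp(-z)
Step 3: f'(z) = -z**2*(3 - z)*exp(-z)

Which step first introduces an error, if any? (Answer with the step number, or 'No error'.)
Step 3

Step 3 is incorrect due to a sign flip.
The step shows: -z**2*(3 - z)*exp(-z)
The correct value should be: z**2*(3 - z)*exp(-z)

Explanation: The sign of the whole expression was flipped: the term z**2*(3 - z)*exp(-z) was incorrectly written as -z**2*(3 - z)*exp(-z)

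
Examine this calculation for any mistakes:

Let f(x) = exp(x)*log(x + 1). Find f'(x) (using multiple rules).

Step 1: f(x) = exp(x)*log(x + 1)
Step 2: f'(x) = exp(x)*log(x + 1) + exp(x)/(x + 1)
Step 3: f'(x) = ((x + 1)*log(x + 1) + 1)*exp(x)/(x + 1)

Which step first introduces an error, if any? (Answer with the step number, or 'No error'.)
No error

All steps in this derivation are correct.
The final answer f'(x) = ((x + 1)*log(x + 1) + 1)*exp(x)/(x + 1) is valid.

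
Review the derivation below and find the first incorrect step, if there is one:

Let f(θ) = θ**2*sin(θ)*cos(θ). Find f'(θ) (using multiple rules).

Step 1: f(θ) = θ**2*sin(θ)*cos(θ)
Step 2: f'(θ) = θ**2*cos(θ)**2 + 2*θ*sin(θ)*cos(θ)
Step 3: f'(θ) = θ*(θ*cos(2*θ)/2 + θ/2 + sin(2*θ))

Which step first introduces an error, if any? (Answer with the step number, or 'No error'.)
Step 2

Step 2 is incorrect due to a dropped term.
The step shows: θ**2*cos(θ)**2 + 2*θ*sin(θ)*cos(θ)
The correct value should be: -θ**2*sin(θ)**2 + θ**2*cos(θ)**2 + 2*θ*sin(θ)*cos(θ)

Explanation: A term was dropped: the term -θ**2*sin(θ)**2 was incorrectly omitted
The later steps are derived from this incorrect expression, so the error originates in Step 2.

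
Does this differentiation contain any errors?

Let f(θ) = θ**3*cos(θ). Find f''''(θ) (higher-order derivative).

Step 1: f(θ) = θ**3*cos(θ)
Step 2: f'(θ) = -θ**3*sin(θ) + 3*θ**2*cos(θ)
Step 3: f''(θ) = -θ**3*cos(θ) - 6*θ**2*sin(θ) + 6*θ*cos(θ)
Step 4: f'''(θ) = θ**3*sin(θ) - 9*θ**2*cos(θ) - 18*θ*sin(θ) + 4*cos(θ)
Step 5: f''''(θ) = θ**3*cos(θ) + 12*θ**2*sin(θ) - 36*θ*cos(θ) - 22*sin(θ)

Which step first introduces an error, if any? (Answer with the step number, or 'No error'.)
Step 4

Step 4 is incorrect due to a wrong coefficient.
The step shows: θ**3*sin(θ) - 9*θ**2*cos(θ) - 18*θ*sin(θ) + 4*cos(θ)
The correct value should be: θ**3*sin(θ) - 9*θ**2*cos(θ) - 18*θ*sin(θ) + 6*cos(θ)

Explanation: The coefficient 6 was incorrectly written as 4: the term 6*cos(θ) was incorrectly written as 4*cos(θ)
The later steps are derived from this incorrect expression, so the error originates in Step 4.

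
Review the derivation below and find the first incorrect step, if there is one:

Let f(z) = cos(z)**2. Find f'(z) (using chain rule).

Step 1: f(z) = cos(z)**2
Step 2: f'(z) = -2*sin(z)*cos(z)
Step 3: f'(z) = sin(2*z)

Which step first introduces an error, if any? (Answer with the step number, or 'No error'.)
Step 3

Step 3 is incorrect due to a sign flip.
The step shows: sin(2*z)
The correct value should be: -sin(2*z)

Explanation: The sign of the whole expression was flipped: the term -sin(2*z) was incorrectly written as sin(2*z)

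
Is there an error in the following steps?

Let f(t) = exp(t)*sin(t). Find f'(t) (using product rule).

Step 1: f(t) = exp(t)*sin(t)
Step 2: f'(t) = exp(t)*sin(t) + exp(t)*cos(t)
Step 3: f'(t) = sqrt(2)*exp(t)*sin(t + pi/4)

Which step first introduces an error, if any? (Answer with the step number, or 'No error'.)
No error

All steps in this derivation are correct.
The final answer f'(t) = sqrt(2)*exp(t)*sin(t + pi/4) is valid.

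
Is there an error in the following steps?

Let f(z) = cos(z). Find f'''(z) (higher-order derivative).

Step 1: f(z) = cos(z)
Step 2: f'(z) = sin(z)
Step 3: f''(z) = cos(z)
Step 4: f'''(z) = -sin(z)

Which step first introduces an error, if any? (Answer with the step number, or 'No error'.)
Step 2

Step 2 is incorrect due to a sign flip.
The step shows: sin(z)
The correct value should be: -sin(z)

Explanation: The sign of the whole expression was flipped: the term -sin(z) was incorrectly written as sin(z)
The later steps are derived from this incorrect expression, so the error originates in Step 2.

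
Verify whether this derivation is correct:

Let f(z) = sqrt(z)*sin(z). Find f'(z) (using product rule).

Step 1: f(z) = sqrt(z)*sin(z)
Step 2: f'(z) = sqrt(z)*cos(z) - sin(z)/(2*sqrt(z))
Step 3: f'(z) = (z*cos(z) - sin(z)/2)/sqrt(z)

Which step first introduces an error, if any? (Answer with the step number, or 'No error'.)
Step 2

Step 2 is incorrect due to a sign flip.
The step shows: sqrt(z)*cos(z) - sin(z)/(2*sqrt(z))
The correct value should be: sqrt(z)*cos(z) + sin(z)/(2*sqrt(z))

Explanation: The sign of one term was flipped: the term sin(z)/(2*sqrt(z)) was incorrectly written as -sin(z)/(2*sqrt(z))
The later steps are derived from this incorrect expression, so the error originates in Step 2.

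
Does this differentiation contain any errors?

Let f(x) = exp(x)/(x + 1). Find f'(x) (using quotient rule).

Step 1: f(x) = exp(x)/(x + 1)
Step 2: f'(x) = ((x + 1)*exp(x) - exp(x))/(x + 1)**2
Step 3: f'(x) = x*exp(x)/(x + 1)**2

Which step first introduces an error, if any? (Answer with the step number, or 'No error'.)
No error

All steps in this derivation are correct.
The final answer f'(x) = x*exp(x)/(x + 1)**2 is valid.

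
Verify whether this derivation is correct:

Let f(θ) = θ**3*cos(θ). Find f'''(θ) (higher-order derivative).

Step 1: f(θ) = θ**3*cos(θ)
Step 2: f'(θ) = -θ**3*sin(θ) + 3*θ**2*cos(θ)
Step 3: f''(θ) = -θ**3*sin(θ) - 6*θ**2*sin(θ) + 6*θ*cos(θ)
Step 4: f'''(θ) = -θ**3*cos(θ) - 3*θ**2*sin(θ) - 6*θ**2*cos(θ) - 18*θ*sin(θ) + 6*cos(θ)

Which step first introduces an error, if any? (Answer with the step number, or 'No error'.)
Step 3

Step 3 is incorrect due to a wrong trig function.
The step shows: -θ**3*sin(θ) - 6*θ**2*sin(θ) + 6*θ*cos(θ)
The correct value should be: -θ**3*cos(θ) - 6*θ**2*sin(θ) + 6*θ*cos(θ)

Explanation: cos(θ) was incorrectly written as sin(θ): the term -θ**3*cos(θ) was incorrectly written as -θ**3*sin(θ)
The later steps are derived from this incorrect expression, so the error originates in Step 3.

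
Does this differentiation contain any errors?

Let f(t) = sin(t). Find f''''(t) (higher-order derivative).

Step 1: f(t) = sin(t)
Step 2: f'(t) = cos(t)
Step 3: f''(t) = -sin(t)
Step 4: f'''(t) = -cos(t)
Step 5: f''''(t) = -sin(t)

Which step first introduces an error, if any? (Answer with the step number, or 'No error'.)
Step 5

Step 5 is incorrect due to a sign flip.
The step shows: -sin(t)
The correct value should be: sin(t)

Explanation: The sign of the whole expression was flipped: the term sin(t) was incorrectly written as -sin(t)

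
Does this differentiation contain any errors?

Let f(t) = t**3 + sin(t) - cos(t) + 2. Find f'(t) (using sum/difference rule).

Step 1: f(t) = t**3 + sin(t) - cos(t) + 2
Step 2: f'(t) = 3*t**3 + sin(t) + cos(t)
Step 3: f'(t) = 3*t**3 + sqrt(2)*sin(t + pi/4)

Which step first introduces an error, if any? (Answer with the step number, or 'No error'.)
Step 2

Step 2 is incorrect due to a wrong exponent.
The step shows: 3*t**3 + sin(t) + cos(t)
The correct value should be: 3*t**2 + sin(t) + cos(t)

Explanation: The exponent 2 on t was incorrectly written as 3: the term 3*t**2 was incorrectly written as 3*t**3
The later steps are derived from this incorrect expression, so the error originates in Step 2.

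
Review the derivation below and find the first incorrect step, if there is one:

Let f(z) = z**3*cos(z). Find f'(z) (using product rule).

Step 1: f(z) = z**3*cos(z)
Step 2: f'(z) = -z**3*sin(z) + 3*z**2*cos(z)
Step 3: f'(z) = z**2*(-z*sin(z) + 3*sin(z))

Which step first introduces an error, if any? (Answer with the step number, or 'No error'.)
Step 3

Step 3 is incorrect due to a wrong trig function.
The step shows: z**2*(-z*sin(z) + 3*sin(z))
The correct value should be: z**2*(-z*sin(z) + 3*cos(z))

Explanation: cos(z) was incorrectly written as sin(z): the term z**2*(-z*sin(z) + 3*cos(z)) was incorrectly written as z**2*(-z*sin(z) + 3*sin(z))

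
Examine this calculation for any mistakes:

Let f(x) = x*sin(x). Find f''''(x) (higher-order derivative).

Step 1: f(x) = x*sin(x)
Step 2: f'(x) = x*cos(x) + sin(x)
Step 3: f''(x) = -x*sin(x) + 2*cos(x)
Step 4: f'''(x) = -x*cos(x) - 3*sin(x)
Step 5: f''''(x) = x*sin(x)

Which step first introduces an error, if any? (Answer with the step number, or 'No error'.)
Step 5

Step 5 is incorrect due to a dropped term.
The step shows: x*sin(x)
The correct value should be: x*sin(x) - 4*cos(x)

Explanation: A term was dropped: the term -4*cos(x) was incorrectly omitted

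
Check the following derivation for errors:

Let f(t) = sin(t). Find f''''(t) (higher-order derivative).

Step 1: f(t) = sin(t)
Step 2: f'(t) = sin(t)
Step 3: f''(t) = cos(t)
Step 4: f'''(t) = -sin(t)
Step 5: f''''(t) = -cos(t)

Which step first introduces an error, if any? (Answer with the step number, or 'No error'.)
Step 2

Step 2 is incorrect due to a wrong trig function.
The step shows: sin(t)
The correct value should be: cos(t)

Explanation: cos(t) was incorrectly written as sin(t): the term cos(t) was incorrectly written as sin(t)
The later steps are derived from this incorrect expression, so the error originates in Step 2.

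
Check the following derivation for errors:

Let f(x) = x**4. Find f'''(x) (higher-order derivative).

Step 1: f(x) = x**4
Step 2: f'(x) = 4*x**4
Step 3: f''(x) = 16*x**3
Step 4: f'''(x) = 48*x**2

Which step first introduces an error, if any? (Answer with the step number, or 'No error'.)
Step 2

Step 2 is incorrect due to a wrong exponent.
The step shows: 4*x**4
The correct value should be: 4*x**3

Explanation: The exponent 3 on x was incorrectly written as 4: the term 4*x**3 was incorrectly written as 4*x**4
The later steps are derived from this incorrect expression, so the error originates in Step 2.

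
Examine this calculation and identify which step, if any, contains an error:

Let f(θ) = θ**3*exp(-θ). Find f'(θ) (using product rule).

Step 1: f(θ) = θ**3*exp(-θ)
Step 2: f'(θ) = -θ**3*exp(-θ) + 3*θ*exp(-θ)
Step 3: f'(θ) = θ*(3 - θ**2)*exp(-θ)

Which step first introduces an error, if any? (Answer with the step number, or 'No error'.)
Step 2

Step 2 is incorrect due to a wrong exponent.
The step shows: -θ**3*exp(-θ) + 3*θ*exp(-θ)
The correct value should be: -θ**3*exp(-θ) + 3*θ**2*exp(-θ)

Explanation: The exponent 2 on θ was incorrectly written as 1: the term 3*θ**2*exp(-θ) was incorrectly written as 3*θ*exp(-θ)
The later steps are derived from this incorrect expression, so the error originates in Step 2.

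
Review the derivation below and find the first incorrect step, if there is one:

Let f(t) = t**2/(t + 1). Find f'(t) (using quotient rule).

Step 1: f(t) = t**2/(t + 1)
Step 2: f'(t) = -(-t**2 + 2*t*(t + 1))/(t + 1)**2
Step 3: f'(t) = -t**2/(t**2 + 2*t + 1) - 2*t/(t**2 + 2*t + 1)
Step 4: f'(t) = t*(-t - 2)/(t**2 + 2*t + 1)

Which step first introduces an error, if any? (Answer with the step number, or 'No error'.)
Step 2

Step 2 is incorrect due to a sign flip.
The step shows: -(-t**2 + 2*t*(t + 1))/(t + 1)**2
The correct value should be: (-t**2 + 2*t*(t + 1))/(t + 1)**2

Explanation: The sign of the whole expression was flipped: the term (-t**2 + 2*t*(t + 1))/(t + 1)**2 was incorrectly written as -(-t**2 + 2*t*(t + 1))/(t + 1)**2
The later steps are derived from this incorrect expression, so the error originates in Step 2.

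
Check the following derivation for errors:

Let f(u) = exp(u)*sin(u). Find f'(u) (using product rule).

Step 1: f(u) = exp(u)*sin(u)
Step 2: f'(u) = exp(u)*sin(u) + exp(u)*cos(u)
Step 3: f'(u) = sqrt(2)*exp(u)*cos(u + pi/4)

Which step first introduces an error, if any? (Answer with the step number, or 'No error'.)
Step 3

Step 3 is incorrect due to a wrong trig function.
The step shows: sqrt(2)*exp(u)*cos(u + pi/4)
The correct value should be: sqrt(2)*exp(u)*sin(u + pi/4)

Explanation: sin(u + pi/4) was incorrectly written as cos(u + pi/4): the term sqrt(2)*exp(u)*sin(u + pi/4) was incorrectly written as sqrt(2)*exp(u)*cos(u + pi/4)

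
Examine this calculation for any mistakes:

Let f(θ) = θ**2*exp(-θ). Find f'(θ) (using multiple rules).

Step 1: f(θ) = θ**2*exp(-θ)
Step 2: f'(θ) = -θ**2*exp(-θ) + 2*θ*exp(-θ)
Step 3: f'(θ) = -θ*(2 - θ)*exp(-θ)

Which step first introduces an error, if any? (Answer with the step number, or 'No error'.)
Step 3

Step 3 is incorrect due to a sign flip.
The step shows: -θ*(2 - θ)*exp(-θ)
The correct value should be: θ*(2 - θ)*exp(-θ)

Explanation: The sign of the whole expression was flipped: the term θ*(2 - θ)*exp(-θ) was incorrectly written as -θ*(2 - θ)*exp(-θ)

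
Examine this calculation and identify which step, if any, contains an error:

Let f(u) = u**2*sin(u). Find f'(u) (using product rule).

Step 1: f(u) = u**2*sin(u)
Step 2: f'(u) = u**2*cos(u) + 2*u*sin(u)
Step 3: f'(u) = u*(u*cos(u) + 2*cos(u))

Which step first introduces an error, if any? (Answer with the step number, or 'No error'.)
Step 3

Step 3 is incorrect due to a wrong trig function.
The step shows: u*(u*cos(u) + 2*cos(u))
The correct value should be: u*(u*cos(u) + 2*sin(u))

Explanation: sin(u) was incorrectly written as cos(u): the term u*(u*cos(u) + 2*sin(u)) was incorrectly written as u*(u*cos(u) + 2*cos(u))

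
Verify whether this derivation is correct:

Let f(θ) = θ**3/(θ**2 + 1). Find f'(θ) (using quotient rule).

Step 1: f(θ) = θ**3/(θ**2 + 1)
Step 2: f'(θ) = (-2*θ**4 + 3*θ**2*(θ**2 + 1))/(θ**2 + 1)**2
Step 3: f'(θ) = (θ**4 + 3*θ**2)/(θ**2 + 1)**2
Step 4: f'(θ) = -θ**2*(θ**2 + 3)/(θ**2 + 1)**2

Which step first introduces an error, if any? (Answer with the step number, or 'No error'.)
Step 4

Step 4 is incorrect due to a sign flip.
The step shows: -θ**2*(θ**2 + 3)/(θ**2 + 1)**2
The correct value should be: θ**2*(θ**2 + 3)/(θ**2 + 1)**2

Explanation: The sign of the whole expression was flipped: the term θ**2*(θ**2 + 3)/(θ**2 + 1)**2 was incorrectly written as -θ**2*(θ**2 + 3)/(θ**2 + 1)**2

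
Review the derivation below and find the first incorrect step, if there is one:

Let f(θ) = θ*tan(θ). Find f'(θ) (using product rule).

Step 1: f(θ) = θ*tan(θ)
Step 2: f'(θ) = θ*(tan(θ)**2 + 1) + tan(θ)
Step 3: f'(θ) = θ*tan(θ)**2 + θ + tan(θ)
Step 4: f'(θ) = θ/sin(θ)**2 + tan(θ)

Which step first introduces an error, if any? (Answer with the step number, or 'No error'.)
Step 4

Step 4 is incorrect due to a wrong trig function.
The step shows: θ/sin(θ)**2 + tan(θ)
The correct value should be: θ/cos(θ)**2 + tan(θ)

Explanation: cos(θ) was incorrectly written as sin(θ): the term θ/cos(θ)**2 was incorrectly written as θ/sin(θ)**2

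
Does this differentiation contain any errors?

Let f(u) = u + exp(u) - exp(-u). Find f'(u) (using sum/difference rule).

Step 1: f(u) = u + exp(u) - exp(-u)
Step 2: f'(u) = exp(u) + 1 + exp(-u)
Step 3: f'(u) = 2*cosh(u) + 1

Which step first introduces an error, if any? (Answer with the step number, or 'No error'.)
No error

All steps in this derivation are correct.
The final answer f'(u) = 2*cosh(u) + 1 is valid.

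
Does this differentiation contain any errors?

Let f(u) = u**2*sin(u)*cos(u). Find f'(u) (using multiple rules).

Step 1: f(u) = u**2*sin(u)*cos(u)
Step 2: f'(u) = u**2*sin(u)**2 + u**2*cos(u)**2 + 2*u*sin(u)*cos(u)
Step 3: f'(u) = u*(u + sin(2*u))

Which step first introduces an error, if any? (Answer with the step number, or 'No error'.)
Step 2

Step 2 is incorrect due to a sign flip.
The step shows: u**2*sin(u)**2 + u**2*cos(u)**2 + 2*u*sin(u)*cos(u)
The correct value should be: -u**2*sin(u)**2 + u**2*cos(u)**2 + 2*u*sin(u)*cos(u)

Explanation: The sign of one term was flipped: the term -u**2*sin(u)**2 was incorrectly written as u**2*sin(u)**2
The later steps are derived from this incorrect expression, so the error originates in Step 2.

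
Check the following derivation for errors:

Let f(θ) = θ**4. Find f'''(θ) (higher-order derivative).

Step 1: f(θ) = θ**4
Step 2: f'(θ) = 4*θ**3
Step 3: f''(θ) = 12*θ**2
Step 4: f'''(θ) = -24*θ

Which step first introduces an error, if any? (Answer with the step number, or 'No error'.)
Step 4

Step 4 is incorrect due to a sign flip.
The step shows: -24*θ
The correct value should be: 24*θ

Explanation: The sign of the whole expression was flipped: the term 24*θ was incorrectly written as -24*θ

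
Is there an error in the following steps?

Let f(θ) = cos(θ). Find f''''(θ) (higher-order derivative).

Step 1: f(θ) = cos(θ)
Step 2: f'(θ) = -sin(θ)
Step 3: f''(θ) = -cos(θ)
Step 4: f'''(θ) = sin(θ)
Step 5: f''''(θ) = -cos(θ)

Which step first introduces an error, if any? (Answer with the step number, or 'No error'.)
Step 5

Step 5 is incorrect due to a sign flip.
The step shows: -cos(θ)
The correct value should be: cos(θ)

Explanation: The sign of the whole expression was flipped: the term cos(θ) was incorrectly written as -cos(θ)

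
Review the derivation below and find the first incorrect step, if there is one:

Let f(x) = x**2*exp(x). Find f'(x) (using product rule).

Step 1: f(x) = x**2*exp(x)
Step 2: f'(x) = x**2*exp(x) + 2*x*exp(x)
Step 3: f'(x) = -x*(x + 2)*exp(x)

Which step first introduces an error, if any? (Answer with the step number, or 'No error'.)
Step 3

Step 3 is incorrect due to a sign flip.
The step shows: -x*(x + 2)*exp(x)
The correct value should be: x*(x + 2)*exp(x)

Explanation: The sign of the whole expression was flipped: the term x*(x + 2)*exp(x) was incorrectly written as -x*(x + 2)*exp(x)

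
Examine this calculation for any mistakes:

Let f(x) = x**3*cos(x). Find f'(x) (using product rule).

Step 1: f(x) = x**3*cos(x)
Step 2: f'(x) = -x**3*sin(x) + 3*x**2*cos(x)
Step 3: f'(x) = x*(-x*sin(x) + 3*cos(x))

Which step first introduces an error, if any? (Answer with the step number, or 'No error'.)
Step 3

Step 3 is incorrect due to a wrong exponent.
The step shows: x*(-x*sin(x) + 3*cos(x))
The correct value should be: x**2*(-x*sin(x) + 3*cos(x))

Explanation: The exponent 2 on x was incorrectly written as 1: the term x**2*(-x*sin(x) + 3*cos(x)) was incorrectly written as x*(-x*sin(x) + 3*cos(x))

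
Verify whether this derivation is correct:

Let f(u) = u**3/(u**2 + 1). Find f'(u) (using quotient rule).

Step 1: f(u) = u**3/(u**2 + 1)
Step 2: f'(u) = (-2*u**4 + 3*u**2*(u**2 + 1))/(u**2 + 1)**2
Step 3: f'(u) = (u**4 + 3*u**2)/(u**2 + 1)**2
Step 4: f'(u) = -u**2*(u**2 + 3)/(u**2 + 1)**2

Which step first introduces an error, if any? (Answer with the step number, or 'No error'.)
Step 4

Step 4 is incorrect due to a sign flip.
The step shows: -u**2*(u**2 + 3)/(u**2 + 1)**2
The correct value should be: u**2*(u**2 + 3)/(u**2 + 1)**2

Explanation: The sign of the whole expression was flipped: the term u**2*(u**2 + 3)/(u**2 + 1)**2 was incorrectly written as -u**2*(u**2 + 3)/(u**2 + 1)**2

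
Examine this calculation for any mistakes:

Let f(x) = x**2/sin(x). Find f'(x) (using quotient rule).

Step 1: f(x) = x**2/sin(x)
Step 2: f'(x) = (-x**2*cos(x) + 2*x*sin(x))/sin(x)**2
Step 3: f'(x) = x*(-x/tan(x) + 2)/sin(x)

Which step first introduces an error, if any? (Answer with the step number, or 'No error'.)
No error

All steps in this derivation are correct.
The final answer f'(x) = x*(-x/tan(x) + 2)/sin(x) is valid.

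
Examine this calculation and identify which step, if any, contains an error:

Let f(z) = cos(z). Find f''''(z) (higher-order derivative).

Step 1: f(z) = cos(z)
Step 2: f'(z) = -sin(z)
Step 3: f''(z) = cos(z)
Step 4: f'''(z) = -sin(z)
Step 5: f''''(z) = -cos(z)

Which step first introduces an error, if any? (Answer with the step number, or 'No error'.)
Step 3

Step 3 is incorrect due to a sign flip.
The step shows: cos(z)
The correct value should be: -cos(z)

Explanation: The sign of the whole expression was flipped: the term -cos(z) was incorrectly written as cos(z)
The later steps are derived from this incorrect expression, so the error originates in Step 3.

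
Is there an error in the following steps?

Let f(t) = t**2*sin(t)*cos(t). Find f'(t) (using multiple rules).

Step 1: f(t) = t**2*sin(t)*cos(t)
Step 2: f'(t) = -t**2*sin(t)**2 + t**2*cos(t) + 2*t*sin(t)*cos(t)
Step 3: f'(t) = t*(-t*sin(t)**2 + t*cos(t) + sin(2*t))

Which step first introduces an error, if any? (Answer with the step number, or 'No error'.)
Step 2

Step 2 is incorrect due to a wrong exponent.
The step shows: -t**2*sin(t)**2 + t**2*cos(t) + 2*t*sin(t)*cos(t)
The correct value should be: -t**2*sin(t)**2 + t**2*cos(t)**2 + 2*t*sin(t)*cos(t)

Explanation: The exponent 2 on cos(t) was incorrectly written as 1: the term t**2*cos(t)**2 was incorrectly written as t**2*cos(t)
The later steps are derived from this incorrect expression, so the error originates in Step 2.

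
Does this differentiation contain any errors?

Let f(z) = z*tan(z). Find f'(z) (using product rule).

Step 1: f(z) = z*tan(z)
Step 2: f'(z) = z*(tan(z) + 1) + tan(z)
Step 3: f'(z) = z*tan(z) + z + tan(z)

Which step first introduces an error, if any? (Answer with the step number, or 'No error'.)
Step 2

Step 2 is incorrect due to a wrong exponent.
The step shows: z*(tan(z) + 1) + tan(z)
The correct value should be: z*(tan(z)**2 + 1) + tan(z)

Explanation: The exponent 2 on tan(z) was incorrectly written as 1: the term z*(tan(z)**2 + 1) was incorrectly written as z*(tan(z) + 1)
The later steps are derived from this incorrect expression, so the error originates in Step 2.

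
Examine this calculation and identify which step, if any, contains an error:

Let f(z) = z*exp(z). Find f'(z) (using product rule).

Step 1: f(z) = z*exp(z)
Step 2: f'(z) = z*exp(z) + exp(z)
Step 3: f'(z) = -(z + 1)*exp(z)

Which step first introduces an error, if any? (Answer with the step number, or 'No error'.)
Step 3

Step 3 is incorrect due to a sign flip.
The step shows: -(z + 1)*exp(z)
The correct value should be: (z + 1)*exp(z)

Explanation: The sign of the whole expression was flipped: the term (z + 1)*exp(z) was incorrectly written as -(z + 1)*exp(z)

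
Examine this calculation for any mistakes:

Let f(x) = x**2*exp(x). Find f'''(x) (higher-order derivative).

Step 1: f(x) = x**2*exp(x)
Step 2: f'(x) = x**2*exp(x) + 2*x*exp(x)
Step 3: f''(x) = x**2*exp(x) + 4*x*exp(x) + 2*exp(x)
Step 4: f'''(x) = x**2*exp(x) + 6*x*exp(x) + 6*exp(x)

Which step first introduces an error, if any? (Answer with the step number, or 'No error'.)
No error

All steps in this derivation are correct.
The final answer f'''(x) = x**2*exp(x) + 6*x*exp(x) + 6*exp(x) is valid.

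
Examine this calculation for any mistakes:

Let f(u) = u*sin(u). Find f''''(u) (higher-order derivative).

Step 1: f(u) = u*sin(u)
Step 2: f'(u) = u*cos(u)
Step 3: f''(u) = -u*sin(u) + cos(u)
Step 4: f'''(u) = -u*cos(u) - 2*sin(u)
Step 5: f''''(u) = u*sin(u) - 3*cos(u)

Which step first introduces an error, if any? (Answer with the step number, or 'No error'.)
Step 2

Step 2 is incorrect due to a dropped term.
The step shows: u*cos(u)
The correct value should be: u*cos(u) + sin(u)

Explanation: A term was dropped: the term sin(u) was incorrectly omitted
The later steps are derived from this incorrect expression, so the error originates in Step 2.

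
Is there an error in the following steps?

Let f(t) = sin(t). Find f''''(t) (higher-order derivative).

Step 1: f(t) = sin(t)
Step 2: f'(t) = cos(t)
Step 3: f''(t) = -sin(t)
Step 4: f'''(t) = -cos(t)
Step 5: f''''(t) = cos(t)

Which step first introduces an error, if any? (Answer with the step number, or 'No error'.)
Step 5

Step 5 is incorrect due to a wrong trig function.
The step shows: cos(t)
The correct value should be: sin(t)

Explanation: sin(t) was incorrectly written as cos(t): the term sin(t) was incorrectly written as cos(t)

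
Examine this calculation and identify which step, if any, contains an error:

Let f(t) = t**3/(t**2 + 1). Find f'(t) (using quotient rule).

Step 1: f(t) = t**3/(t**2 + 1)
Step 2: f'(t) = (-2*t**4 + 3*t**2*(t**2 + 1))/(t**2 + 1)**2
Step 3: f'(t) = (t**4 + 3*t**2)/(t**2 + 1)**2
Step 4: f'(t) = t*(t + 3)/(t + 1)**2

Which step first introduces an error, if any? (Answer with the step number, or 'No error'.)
Step 4

Step 4 is incorrect due to a wrong exponent.
The step shows: t*(t + 3)/(t + 1)**2
The correct value should be: t**2*(t**2 + 3)/(t**2 + 1)**2

Explanation: The exponent 2 on t was incorrectly written as 1: the term t**2*(t**2 + 3)/(t**2 + 1)**2 was incorrectly written as t*(t + 3)/(t + 1)**2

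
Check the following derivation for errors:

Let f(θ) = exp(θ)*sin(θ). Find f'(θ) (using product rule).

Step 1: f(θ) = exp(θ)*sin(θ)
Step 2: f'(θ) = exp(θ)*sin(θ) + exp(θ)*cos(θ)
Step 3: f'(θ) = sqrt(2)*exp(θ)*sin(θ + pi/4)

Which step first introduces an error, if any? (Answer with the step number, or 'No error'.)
No error

All steps in this derivation are correct.
The final answer f'(θ) = sqrt(2)*exp(θ)*sin(θ + pi/4) is valid.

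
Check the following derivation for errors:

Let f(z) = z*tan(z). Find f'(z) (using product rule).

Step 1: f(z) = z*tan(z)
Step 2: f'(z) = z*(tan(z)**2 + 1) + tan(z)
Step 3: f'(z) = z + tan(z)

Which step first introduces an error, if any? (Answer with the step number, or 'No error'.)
Step 3

Step 3 is incorrect due to a dropped term.
The step shows: z + tan(z)
The correct value should be: z*tan(z)**2 + z + tan(z)

Explanation: A term was dropped: the term z*tan(z)**2 was incorrectly omitted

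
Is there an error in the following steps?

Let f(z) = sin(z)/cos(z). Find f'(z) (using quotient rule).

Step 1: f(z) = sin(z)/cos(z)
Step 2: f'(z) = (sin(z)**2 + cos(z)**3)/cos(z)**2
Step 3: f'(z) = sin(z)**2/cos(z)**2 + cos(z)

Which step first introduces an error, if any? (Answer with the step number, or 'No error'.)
Step 2

Step 2 is incorrect due to a wrong exponent.
The step shows: (sin(z)**2 + cos(z)**3)/cos(z)**2
The correct value should be: (sin(z)**2 + cos(z)**2)/cos(z)**2

Explanation: The exponent 2 on cos(z) was incorrectly written as 3: the term (sin(z)**2 + cos(z)**2)/cos(z)**2 was incorrectly written as (sin(z)**2 + cos(z)**3)/cos(z)**2
The later steps are derived from this incorrect expression, so the error originates in Step 2.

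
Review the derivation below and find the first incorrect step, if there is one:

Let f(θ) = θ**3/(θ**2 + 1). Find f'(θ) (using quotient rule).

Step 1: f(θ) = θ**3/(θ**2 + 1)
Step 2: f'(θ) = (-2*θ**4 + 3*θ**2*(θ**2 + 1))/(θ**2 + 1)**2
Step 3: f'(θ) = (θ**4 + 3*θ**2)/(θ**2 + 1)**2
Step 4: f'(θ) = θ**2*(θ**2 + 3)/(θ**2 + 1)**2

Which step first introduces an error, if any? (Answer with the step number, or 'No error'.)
No error

All steps in this derivation are correct.
The final answer f'(θ) = θ**2*(θ**2 + 3)/(θ**2 + 1)**2 is valid.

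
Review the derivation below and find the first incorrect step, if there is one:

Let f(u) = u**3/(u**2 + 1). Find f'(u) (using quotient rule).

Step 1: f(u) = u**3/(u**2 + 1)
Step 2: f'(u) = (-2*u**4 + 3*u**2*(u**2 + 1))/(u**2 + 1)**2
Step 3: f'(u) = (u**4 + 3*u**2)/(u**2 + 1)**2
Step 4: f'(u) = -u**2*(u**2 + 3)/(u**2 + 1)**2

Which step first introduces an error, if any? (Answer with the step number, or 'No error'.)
Step 4

Step 4 is incorrect due to a sign flip.
The step shows: -u**2*(u**2 + 3)/(u**2 + 1)**2
The correct value should be: u**2*(u**2 + 3)/(u**2 + 1)**2

Explanation: The sign of the whole expression was flipped: the term u**2*(u**2 + 3)/(u**2 + 1)**2 was incorrectly written as -u**2*(u**2 + 3)/(u**2 + 1)**2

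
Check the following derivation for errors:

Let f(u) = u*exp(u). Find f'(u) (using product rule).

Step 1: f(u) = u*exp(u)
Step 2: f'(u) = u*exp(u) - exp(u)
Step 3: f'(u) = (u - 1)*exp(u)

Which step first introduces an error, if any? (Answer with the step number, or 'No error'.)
Step 2

Step 2 is incorrect due to a sign flip.
The step shows: u*exp(u) - exp(u)
The correct value should be: u*exp(u) + exp(u)

Explanation: The sign of one term was flipped: the term exp(u) was incorrectly written as -exp(u)
The later steps are derived from this incorrect expression, so the error originates in Step 2.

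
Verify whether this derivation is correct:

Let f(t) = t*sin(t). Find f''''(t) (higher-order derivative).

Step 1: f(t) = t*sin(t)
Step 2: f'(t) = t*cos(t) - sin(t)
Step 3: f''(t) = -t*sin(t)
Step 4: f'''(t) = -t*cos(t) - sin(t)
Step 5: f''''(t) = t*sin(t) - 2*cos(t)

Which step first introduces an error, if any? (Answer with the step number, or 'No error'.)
Step 2

Step 2 is incorrect due to a sign flip.
The step shows: t*cos(t) - sin(t)
The correct value should be: t*cos(t) + sin(t)

Explanation: The sign of one term was flipped: the term sin(t) was incorrectly written as -sin(t)
The later steps are derived from this incorrect expression, so the error originates in Step 2.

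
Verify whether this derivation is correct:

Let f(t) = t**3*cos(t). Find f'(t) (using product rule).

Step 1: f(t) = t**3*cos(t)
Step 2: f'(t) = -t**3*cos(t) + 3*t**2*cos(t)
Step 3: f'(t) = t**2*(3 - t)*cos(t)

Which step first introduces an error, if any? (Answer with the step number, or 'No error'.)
Step 2

Step 2 is incorrect due to a wrong trig function.
The step shows: -t**3*cos(t) + 3*t**2*cos(t)
The correct value should be: -t**3*sin(t) + 3*t**2*cos(t)

Explanation: sin(t) was incorrectly written as cos(t): the term -t**3*sin(t) was incorrectly written as -t**3*cos(t)
The later steps are derived from this incorrect expression, so the error originates in Step 2.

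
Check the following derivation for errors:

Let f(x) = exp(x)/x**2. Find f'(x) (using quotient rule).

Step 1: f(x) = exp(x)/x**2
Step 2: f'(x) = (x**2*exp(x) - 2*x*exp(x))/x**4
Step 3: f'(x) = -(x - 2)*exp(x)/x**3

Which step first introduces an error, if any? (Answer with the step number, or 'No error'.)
Step 3

Step 3 is incorrect due to a sign flip.
The step shows: -(x - 2)*exp(x)/x**3
The correct value should be: (x - 2)*exp(x)/x**3

Explanation: The sign of the whole expression was flipped: the term (x - 2)*exp(x)/x**3 was incorrectly written as -(x - 2)*exp(x)/x**3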